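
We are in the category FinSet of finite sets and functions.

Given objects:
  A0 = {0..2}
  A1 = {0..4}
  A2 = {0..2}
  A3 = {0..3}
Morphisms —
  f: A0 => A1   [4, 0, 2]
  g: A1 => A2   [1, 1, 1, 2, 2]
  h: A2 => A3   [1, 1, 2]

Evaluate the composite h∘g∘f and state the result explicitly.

Answer: [2, 1, 1]

Trace:
  0 f=>4 g=>2 h=>2
  1 f=>0 g=>1 h=>1
  2 f=>2 g=>1 h=>1
⟦path⟧: [2, 1, 1]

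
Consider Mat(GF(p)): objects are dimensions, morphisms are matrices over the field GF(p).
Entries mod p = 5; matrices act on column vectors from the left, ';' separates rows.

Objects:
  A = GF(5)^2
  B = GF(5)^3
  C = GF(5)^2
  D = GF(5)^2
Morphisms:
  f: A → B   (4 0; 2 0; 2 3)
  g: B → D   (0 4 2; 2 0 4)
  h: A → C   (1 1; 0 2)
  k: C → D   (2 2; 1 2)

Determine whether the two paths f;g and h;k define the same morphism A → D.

Answer: DOES NOT COMMUTE

Derivation:
Path 1 = f;g:
  e0=⟨1,0⟩ f→⟨4,2,2⟩ g→⟨2,1⟩
  e1=⟨0,1⟩ f→⟨0,0,3⟩ g→⟨1,2⟩
  result₁ = (2 1; 1 2)
Path 2 = h;k:
  e0=⟨1,0⟩ h→⟨1,0⟩ k→⟨2,1⟩
  e1=⟨0,1⟩ h→⟨1,2⟩ k→⟨1,0⟩
  result₂ = (2 1; 1 0)
Equal? distinct morphisms ✗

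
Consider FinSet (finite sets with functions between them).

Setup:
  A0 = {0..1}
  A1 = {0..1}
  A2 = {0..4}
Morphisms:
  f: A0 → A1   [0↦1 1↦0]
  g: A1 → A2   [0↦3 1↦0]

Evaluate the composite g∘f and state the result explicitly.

  0 f→1 g→0
  1 f→0 g→3
result: [0↦0 1↦3]

Answer: [0↦0 1↦3]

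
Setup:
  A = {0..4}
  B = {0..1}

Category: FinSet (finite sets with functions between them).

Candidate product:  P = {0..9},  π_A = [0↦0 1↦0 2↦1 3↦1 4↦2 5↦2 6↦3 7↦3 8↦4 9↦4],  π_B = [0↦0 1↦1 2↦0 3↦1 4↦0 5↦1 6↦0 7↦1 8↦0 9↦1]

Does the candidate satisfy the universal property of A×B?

|A|·|B| = 5·2 = 10;  |P| = 10
Check the pairing map k ↦ (π_A(k), π_B(k)):
  0 ↦ (0,0)
  1 ↦ (0,1)
  2 ↦ (1,0)
  3 ↦ (1,1)
  4 ↦ (2,0)
  5 ↦ (2,1)
  6 ↦ (3,0)
  7 ↦ (3,1)
  8 ↦ (4,0)
  9 ↦ (4,1)
distinct pairs in image: 10 / 10 needed
  → bijection onto A×B; projections well-typed.

Answer: VALID PRODUCT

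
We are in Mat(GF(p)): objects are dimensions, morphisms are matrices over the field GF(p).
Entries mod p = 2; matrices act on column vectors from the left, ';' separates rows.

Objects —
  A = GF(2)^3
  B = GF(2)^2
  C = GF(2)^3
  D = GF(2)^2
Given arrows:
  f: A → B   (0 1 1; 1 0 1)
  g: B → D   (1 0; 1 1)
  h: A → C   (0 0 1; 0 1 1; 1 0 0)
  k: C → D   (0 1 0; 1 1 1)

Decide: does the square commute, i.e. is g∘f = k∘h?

Along f;g (path 1):
  e0=(1,0,0) f→(0,1) g→(0,1)
  e1=(0,1,0) f→(1,0) g→(1,1)
  e2=(0,0,1) f→(1,1) g→(1,0)
  result₁ = (0 1 1; 1 1 0)
Along h;k (path 2):
  e0=(1,0,0) h→(0,0,1) k→(0,1)
  e1=(0,1,0) h→(0,1,0) k→(1,1)
  e2=(0,0,1) h→(1,1,0) k→(1,0)
  result₂ = (0 1 1; 1 1 0)
Equal? equal; square commutes

Answer: COMMUTES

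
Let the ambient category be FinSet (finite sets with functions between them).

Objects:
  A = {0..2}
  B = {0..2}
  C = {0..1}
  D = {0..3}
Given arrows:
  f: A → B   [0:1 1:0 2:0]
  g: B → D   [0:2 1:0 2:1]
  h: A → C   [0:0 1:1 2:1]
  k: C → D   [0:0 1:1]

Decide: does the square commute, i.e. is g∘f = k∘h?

Answer: DOES NOT COMMUTE

Trace:
1) trace f;g:
  0 f→1 g→0
  1 f→0 g→2
  2 f→0 g→2
  ⟦path⟧₁ = [0:0 1:2 2:2]
2) trace h;k:
  0 h→0 k→0
  1 h→1 k→1
  2 h→1 k→1
  ⟦path⟧₂ = [0:0 1:1 2:1]
Equal? distinct morphisms ✗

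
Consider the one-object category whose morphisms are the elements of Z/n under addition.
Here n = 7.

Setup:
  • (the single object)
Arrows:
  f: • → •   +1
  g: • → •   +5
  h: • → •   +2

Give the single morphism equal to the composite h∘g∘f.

  0 +1≡1 +5≡6 +2≡1  (mod 7)
composite: +1

Answer: +1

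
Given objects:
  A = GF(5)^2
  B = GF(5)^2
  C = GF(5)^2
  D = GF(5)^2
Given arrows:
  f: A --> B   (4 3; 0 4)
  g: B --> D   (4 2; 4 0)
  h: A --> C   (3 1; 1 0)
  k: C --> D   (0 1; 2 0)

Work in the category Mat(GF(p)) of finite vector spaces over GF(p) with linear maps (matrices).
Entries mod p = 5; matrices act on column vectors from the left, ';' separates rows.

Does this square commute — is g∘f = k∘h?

1) trace f;g:
  e0=⟨1,0⟩ f-->⟨4,0⟩ g-->⟨1,1⟩
  e1=⟨0,1⟩ f-->⟨3,4⟩ g-->⟨0,2⟩
  ⟦path⟧₁ = (1 0; 1 2)
2) trace h;k:
  e0=⟨1,0⟩ h-->⟨3,1⟩ k-->⟨1,1⟩
  e1=⟨0,1⟩ h-->⟨1,0⟩ k-->⟨0,2⟩
  ⟦path⟧₂ = (1 0; 1 2)
Equal? YES — commutes

Answer: COMMUTES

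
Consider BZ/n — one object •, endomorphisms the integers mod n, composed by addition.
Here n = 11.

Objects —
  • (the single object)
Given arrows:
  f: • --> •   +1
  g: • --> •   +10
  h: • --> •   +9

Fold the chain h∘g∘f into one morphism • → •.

  0 +1≡1 +10≡0 +9≡9  (mod 11)
⟦path⟧: +9

Answer: +9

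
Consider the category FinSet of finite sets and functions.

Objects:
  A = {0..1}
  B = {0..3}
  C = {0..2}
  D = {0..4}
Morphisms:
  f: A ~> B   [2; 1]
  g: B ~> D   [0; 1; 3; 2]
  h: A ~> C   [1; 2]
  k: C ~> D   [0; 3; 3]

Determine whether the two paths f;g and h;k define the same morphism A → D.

Answer: DOES NOT COMMUTE

Derivation:
Along f;g (path 1):
  0 f~>2 g~>3
  1 f~>1 g~>1
  composite₁ = [3; 1]
Along h;k (path 2):
  0 h~>1 k~>3
  1 h~>2 k~>3
  composite₂ = [3; 3]
Equal? differ; not commutative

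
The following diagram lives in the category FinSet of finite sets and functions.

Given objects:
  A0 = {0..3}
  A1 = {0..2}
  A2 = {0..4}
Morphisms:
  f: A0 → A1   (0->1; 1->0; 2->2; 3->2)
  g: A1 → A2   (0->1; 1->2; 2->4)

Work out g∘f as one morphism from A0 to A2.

Answer: (0->2; 1->1; 2->4; 3->4)

Work:
  0 f→1 g→2
  1 f→0 g→1
  2 f→2 g→4
  3 f→2 g→4
result: (0->2; 1->1; 2->4; 3->4)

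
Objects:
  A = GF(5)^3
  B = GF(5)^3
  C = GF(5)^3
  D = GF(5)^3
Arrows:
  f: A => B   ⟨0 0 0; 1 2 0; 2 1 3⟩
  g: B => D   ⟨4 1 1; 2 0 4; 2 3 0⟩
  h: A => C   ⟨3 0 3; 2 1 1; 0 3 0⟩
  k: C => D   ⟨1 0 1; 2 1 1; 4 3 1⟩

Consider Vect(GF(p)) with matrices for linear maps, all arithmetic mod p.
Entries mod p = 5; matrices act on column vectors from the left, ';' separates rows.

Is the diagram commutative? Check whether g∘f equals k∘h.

Answer: COMMUTES

Trace:
Along f;g (path 1):
  e0=(1,0,0) f=>(0,1,2) g=>(3,3,3)
  e1=(0,1,0) f=>(0,2,1) g=>(3,4,1)
  e2=(0,0,1) f=>(0,0,3) g=>(3,2,0)
  ⟦path⟧₁ = ⟨3 3 3; 3 4 2; 3 1 0⟩
Along h;k (path 2):
  e0=(1,0,0) h=>(3,2,0) k=>(3,3,3)
  e1=(0,1,0) h=>(0,1,3) k=>(3,4,1)
  e2=(0,0,1) h=>(3,1,0) k=>(3,2,0)
  ⟦path⟧₂ = ⟨3 3 3; 3 4 2; 3 1 0⟩
Equal? same morphism ✓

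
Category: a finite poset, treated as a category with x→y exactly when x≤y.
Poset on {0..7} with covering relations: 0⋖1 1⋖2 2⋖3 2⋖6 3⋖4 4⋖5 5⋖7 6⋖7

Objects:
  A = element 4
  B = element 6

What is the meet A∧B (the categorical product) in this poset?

Answer: A∧B = 2

Derivation:
{x : x⊑A ∧ x⊑B} = {0,1,2}  (A=4, B=6)
  0 ⊑ 2
  1 ⊑ 2
  2 ⊑ 2
glb = 2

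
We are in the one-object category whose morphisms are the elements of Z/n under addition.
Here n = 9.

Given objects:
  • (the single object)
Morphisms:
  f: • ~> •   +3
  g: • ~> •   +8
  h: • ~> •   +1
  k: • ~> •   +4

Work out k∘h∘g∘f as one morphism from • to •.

  0 +3≡3 +8≡2 +1≡3 +4≡7  (mod 9)
composite: +7

Answer: +7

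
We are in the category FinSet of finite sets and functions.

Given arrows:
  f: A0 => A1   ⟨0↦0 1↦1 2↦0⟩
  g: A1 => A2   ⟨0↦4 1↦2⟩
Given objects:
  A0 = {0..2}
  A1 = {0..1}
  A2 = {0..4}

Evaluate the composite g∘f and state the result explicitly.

  0 f=>0 g=>4
  1 f=>1 g=>2
  2 f=>0 g=>4
result: ⟨0↦4 1↦2 2↦4⟩

Answer: ⟨0↦4 1↦2 2↦4⟩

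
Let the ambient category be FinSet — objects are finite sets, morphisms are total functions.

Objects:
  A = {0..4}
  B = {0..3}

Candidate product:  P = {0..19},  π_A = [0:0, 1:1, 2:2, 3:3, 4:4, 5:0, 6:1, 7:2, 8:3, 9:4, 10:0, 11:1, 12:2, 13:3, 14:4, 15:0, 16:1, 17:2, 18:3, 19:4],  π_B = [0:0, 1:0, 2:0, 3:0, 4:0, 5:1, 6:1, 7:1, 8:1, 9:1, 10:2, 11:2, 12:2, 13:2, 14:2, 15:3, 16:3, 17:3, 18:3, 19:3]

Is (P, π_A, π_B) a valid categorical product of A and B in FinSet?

Answer: VALID PRODUCT

Trace:
|A|·|B| = 5·4 = 20;  |P| = 20
Check the pairing map k ↦ (π_A(k), π_B(k)):
  0 : (0,0)
  1 : (1,0)
  2 : (2,0)
  3 : (3,0)
  4 : (4,0)
  5 : (0,1)
  6 : (1,1)
  7 : (2,1)
  8 : (3,1)
  9 : (4,1)
  10 : (0,2)
  11 : (1,2)
  12 : (2,2)
  13 : (3,2)
  14 : (4,2)
  15 : (0,3)
  16 : (1,3)
  17 : (2,3)
  18 : (3,3)
  19 : (4,3)
distinct pairs in image: 20 / 20 needed
  → bijection onto A×B; projections well-typed.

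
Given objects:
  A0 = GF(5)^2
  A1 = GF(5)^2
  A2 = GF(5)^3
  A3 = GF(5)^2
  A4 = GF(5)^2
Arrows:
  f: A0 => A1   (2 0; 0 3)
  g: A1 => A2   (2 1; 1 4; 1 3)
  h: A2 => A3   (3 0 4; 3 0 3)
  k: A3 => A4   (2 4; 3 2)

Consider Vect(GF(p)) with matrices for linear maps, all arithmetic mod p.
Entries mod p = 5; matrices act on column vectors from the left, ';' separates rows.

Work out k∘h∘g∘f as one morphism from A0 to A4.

  e0=[1,0] f=>[2,0] g=>[4,2,2] h=>[0,3] k=>[2,1]
  e1=[0,1] f=>[0,3] g=>[3,2,4] h=>[0,1] k=>[4,2]
result: (2 4; 1 2)

Answer: (2 4; 1 2)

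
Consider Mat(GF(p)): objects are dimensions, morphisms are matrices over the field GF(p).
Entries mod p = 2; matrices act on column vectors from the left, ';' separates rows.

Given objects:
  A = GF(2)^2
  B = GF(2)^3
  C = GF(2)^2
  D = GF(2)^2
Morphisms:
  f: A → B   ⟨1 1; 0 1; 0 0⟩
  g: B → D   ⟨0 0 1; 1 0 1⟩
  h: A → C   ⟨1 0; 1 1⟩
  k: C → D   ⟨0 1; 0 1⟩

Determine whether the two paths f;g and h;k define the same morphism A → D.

Answer: DOES NOT COMMUTE

Work:
1) trace f;g:
  e0=⟨1,0⟩ f→⟨1,0,0⟩ g→⟨0,1⟩
  e1=⟨0,1⟩ f→⟨1,1,0⟩ g→⟨0,1⟩
  composite₁ = ⟨0 0; 1 1⟩
2) trace h;k:
  e0=⟨1,0⟩ h→⟨1,1⟩ k→⟨1,1⟩
  e1=⟨0,1⟩ h→⟨0,1⟩ k→⟨1,1⟩
  composite₂ = ⟨1 1; 1 1⟩
Equal? differ; not commutative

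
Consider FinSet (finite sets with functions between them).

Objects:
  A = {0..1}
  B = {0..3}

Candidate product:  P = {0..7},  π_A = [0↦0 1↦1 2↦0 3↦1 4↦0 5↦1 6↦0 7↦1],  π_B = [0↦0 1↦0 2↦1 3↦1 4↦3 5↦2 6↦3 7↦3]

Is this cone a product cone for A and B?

|A|·|B| = 2·4 = 8;  |P| = 8
Check the pairing map k ↦ (π_A(k), π_B(k)):
  0 ↦ (0,0)
  1 ↦ (1,0)
  2 ↦ (0,1)
  3 ↦ (1,1)
  4 ↦ (0,3)
  5 ↦ (1,2)
  6 ↦ (0,3)  ✗ repeats pair of k=4
  7 ↦ (1,3)
distinct pairs in image: 7 / 8 needed
  → (0,3) hit at k=4 and k=6

Answer: NOT A VALID PRODUCT — duplicate pair at indices 6,4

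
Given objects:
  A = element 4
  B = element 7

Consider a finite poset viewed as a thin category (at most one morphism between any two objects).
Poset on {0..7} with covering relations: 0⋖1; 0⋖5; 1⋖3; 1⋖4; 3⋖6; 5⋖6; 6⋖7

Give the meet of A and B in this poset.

Answer: A∧B = 1

Trace:
Common predecessors of 4,7: {0,1}
  0 ⊑ 1
  1 ⊑ 1
glb = 1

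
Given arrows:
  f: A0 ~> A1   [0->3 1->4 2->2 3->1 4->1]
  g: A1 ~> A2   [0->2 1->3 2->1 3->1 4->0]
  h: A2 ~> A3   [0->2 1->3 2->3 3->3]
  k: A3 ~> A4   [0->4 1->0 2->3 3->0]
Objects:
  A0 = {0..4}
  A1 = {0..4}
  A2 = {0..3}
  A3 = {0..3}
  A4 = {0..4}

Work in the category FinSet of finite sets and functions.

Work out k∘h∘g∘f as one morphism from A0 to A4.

Answer: [0->0 1->3 2->0 3->0 4->0]

Work:
  0 f~>3 g~>1 h~>3 k~>0
  1 f~>4 g~>0 h~>2 k~>3
  2 f~>2 g~>1 h~>3 k~>0
  3 f~>1 g~>3 h~>3 k~>0
  4 f~>1 g~>3 h~>3 k~>0
composite: [0->0 1->3 2->0 3->0 4->0]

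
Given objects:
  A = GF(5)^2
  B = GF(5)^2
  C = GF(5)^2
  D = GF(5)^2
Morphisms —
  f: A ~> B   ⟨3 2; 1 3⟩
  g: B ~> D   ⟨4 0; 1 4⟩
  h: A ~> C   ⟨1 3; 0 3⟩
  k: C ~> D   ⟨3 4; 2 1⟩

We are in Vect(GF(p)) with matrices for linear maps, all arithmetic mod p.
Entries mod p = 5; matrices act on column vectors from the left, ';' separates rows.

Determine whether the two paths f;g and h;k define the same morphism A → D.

Path 1 = f;g:
  e0=(1,0) f~>(3,1) g~>(2,2)
  e1=(0,1) f~>(2,3) g~>(3,4)
  result₁ = ⟨2 3; 2 4⟩
Path 2 = h;k:
  e0=(1,0) h~>(1,0) k~>(3,2)
  e1=(0,1) h~>(3,3) k~>(1,4)
  result₂ = ⟨3 1; 2 4⟩
Equal? distinct morphisms ✗

Answer: DOES NOT COMMUTE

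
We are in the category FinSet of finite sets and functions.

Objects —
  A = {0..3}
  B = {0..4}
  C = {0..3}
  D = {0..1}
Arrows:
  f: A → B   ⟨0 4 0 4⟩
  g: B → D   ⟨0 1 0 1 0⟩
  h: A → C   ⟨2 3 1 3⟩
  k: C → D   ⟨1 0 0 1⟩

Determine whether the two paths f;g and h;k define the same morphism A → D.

1) trace f;g:
  0 f→0 g→0
  1 f→4 g→0
  2 f→0 g→0
  3 f→4 g→0
  result₁ = ⟨0 0 0 0⟩
2) trace h;k:
  0 h→2 k→0
  1 h→3 k→1
  2 h→1 k→0
  3 h→3 k→1
  result₂ = ⟨0 1 0 1⟩
Equal? differ; not commutative

Answer: DOES NOT COMMUTE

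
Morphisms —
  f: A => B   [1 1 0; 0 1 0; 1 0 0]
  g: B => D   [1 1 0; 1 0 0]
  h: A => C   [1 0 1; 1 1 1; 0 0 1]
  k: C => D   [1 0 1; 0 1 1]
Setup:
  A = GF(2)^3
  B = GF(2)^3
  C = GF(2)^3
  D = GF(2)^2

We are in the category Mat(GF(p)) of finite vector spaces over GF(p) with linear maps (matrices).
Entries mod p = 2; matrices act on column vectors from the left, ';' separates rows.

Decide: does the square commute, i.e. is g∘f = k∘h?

Answer: COMMUTES

Trace:
1) trace f;g:
  e0=⟨1,0,0⟩ f=>⟨1,0,1⟩ g=>⟨1,1⟩
  e1=⟨0,1,0⟩ f=>⟨1,1,0⟩ g=>⟨0,1⟩
  e2=⟨0,0,1⟩ f=>⟨0,0,0⟩ g=>⟨0,0⟩
  result₁ = [1 0 0; 1 1 0]
2) trace h;k:
  e0=⟨1,0,0⟩ h=>⟨1,1,0⟩ k=>⟨1,1⟩
  e1=⟨0,1,0⟩ h=>⟨0,1,0⟩ k=>⟨0,1⟩
  e2=⟨0,0,1⟩ h=>⟨1,1,1⟩ k=>⟨0,0⟩
  result₂ = [1 0 0; 1 1 0]
Equal? equal; square commutes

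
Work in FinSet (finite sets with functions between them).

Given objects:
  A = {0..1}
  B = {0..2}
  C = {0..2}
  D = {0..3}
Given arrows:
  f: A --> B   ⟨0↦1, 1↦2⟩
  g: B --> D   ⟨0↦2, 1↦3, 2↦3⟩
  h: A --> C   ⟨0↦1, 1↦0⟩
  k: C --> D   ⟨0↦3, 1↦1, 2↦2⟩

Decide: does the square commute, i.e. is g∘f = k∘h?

Answer: DOES NOT COMMUTE

Work:
Along f;g (path 1):
  0 f-->1 g-->3
  1 f-->2 g-->3
  result₁ = ⟨0↦3, 1↦3⟩
Along h;k (path 2):
  0 h-->1 k-->1
  1 h-->0 k-->3
  result₂ = ⟨0↦1, 1↦3⟩
Equal? NO — does not commute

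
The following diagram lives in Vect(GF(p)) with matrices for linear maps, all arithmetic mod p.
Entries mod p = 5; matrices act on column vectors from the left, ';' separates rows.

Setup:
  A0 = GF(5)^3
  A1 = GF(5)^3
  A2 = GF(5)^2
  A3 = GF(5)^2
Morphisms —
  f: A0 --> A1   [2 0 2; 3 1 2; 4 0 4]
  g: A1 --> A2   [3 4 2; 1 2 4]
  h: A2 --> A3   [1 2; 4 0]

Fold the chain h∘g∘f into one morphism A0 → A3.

  e0=[1,0,0] f-->[2,3,4] g-->[1,4] h-->[4,4]
  e1=[0,1,0] f-->[0,1,0] g-->[4,2] h-->[3,1]
  e2=[0,0,1] f-->[2,2,4] g-->[2,2] h-->[1,3]
result: [4 3 1; 4 1 3]

Answer: [4 3 1; 4 1 3]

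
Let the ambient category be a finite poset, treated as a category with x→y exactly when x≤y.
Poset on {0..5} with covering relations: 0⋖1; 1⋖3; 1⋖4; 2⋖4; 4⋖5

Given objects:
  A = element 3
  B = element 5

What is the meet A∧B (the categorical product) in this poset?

Common predecessors of 3,5: {0,1}
  0 <= 1
  1 <= 1
glb = 1

Answer: A∧B = 1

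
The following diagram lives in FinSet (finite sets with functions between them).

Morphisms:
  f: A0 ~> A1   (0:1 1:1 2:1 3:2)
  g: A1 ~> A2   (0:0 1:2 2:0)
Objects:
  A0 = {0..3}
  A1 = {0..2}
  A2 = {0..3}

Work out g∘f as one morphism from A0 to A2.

  0 f~>1 g~>2
  1 f~>1 g~>2
  2 f~>1 g~>2
  3 f~>2 g~>0
⟦path⟧: (0:2 1:2 2:2 3:0)

Answer: (0:2 1:2 2:2 3:0)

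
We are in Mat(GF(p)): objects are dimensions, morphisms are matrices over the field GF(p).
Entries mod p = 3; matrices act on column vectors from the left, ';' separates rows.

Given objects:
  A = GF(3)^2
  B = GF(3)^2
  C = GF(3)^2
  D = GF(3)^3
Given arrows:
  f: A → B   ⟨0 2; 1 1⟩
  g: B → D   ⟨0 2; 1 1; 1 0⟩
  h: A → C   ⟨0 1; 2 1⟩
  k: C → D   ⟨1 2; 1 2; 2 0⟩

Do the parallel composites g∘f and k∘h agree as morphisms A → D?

1) trace f;g:
  e0=[1,0] f→[0,1] g→[2,1,0]
  e1=[0,1] f→[2,1] g→[2,0,2]
  result₁ = ⟨2 2; 1 0; 0 2⟩
2) trace h;k:
  e0=[1,0] h→[0,2] k→[1,1,0]
  e1=[0,1] h→[1,1] k→[0,0,2]
  result₂ = ⟨1 0; 1 0; 0 2⟩
Equal? differ; not commutative

Answer: DOES NOT COMMUTE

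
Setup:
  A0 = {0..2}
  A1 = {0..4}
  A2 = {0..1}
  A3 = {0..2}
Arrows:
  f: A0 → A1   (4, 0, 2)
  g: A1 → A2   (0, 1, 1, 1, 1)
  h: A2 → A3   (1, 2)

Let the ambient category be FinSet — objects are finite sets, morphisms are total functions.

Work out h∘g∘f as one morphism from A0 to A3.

  0 f→4 g→1 h→2
  1 f→0 g→0 h→1
  2 f→2 g→1 h→2
result: (2, 1, 2)

Answer: (2, 1, 2)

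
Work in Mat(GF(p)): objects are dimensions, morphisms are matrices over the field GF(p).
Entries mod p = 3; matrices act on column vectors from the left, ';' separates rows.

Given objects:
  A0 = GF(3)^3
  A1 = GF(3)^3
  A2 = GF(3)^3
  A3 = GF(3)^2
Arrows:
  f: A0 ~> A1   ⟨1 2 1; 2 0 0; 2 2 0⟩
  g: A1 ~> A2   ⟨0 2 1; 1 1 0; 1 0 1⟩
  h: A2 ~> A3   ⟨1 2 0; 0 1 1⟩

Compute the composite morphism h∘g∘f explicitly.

Answer: ⟨0 0 2; 0 0 2⟩

Work:
  e0=[1,0,0] f~>[1,2,2] g~>[0,0,0] h~>[0,0]
  e1=[0,1,0] f~>[2,0,2] g~>[2,2,1] h~>[0,0]
  e2=[0,0,1] f~>[1,0,0] g~>[0,1,1] h~>[2,2]
result: ⟨0 0 2; 0 0 2⟩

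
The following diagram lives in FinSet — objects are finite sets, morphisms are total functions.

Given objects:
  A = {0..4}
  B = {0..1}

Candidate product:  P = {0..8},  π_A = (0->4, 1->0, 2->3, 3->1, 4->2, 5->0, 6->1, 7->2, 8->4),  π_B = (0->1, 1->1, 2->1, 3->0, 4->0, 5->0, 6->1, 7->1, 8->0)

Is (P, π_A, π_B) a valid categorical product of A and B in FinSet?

|A|·|B| = 5·2 = 10;  |P| = 9
  → cardinalities differ; no bijection possible.

Answer: NOT A VALID PRODUCT — |P|=9 ≠ |A|·|B|=10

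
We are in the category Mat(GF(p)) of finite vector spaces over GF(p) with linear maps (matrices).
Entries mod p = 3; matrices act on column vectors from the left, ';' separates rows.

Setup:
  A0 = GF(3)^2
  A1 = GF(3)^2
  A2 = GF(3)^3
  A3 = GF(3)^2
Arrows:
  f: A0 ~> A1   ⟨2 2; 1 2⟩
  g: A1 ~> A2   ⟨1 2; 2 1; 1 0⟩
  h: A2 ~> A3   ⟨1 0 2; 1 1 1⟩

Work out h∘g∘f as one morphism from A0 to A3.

Answer: ⟨2 1; 2 2⟩

Work:
  e0=[1,0] f~>[2,1] g~>[1,2,2] h~>[2,2]
  e1=[0,1] f~>[2,2] g~>[0,0,2] h~>[1,2]
⟦path⟧: ⟨2 1; 2 2⟩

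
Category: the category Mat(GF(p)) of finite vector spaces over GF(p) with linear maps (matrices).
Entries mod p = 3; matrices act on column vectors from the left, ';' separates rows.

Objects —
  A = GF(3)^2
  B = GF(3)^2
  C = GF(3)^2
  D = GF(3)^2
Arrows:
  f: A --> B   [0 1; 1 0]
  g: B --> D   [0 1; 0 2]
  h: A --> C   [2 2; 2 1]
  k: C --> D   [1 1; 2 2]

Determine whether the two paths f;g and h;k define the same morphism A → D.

Answer: COMMUTES

Derivation:
Along f;g (path 1):
  e0=(1,0) f-->(0,1) g-->(1,2)
  e1=(0,1) f-->(1,0) g-->(0,0)
  composite₁ = [1 0; 2 0]
Along h;k (path 2):
  e0=(1,0) h-->(2,2) k-->(1,2)
  e1=(0,1) h-->(2,1) k-->(0,0)
  composite₂ = [1 0; 2 0]
Equal? equal; square commutes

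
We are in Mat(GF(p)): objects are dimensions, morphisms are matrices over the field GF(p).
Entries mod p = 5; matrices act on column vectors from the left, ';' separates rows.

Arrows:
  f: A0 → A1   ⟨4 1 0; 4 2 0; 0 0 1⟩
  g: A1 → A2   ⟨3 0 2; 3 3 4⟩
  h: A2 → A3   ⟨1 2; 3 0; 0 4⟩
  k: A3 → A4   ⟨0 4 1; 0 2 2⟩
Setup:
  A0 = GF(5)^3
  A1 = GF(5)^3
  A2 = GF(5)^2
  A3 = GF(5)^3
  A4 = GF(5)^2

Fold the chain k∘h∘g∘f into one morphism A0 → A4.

Answer: ⟨0 2 0; 4 0 4⟩

Derivation:
  e0=(1,0,0) f→(4,4,0) g→(2,4) h→(0,1,1) k→(0,4)
  e1=(0,1,0) f→(1,2,0) g→(3,4) h→(1,4,1) k→(2,0)
  e2=(0,0,1) f→(0,0,1) g→(2,4) h→(0,1,1) k→(0,4)
composite: ⟨0 2 0; 4 0 4⟩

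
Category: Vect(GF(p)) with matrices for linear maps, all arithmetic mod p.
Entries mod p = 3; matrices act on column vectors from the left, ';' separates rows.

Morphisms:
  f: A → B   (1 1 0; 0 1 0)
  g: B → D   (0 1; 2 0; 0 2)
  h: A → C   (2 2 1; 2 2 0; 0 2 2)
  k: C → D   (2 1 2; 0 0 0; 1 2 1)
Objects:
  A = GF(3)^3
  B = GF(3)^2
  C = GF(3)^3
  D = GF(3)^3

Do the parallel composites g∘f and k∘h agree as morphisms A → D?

Answer: DOES NOT COMMUTE

Work:
Along f;g (path 1):
  e0=(1,0,0) f→(1,0) g→(0,2,0)
  e1=(0,1,0) f→(1,1) g→(1,2,2)
  e2=(0,0,1) f→(0,0) g→(0,0,0)
  ⟦path⟧₁ = (0 1 0; 2 2 0; 0 2 0)
Along h;k (path 2):
  e0=(1,0,0) h→(2,2,0) k→(0,0,0)
  e1=(0,1,0) h→(2,2,2) k→(1,0,2)
  e2=(0,0,1) h→(1,0,2) k→(0,0,0)
  ⟦path⟧₂ = (0 1 0; 0 0 0; 0 2 0)
Equal? distinct morphisms ✗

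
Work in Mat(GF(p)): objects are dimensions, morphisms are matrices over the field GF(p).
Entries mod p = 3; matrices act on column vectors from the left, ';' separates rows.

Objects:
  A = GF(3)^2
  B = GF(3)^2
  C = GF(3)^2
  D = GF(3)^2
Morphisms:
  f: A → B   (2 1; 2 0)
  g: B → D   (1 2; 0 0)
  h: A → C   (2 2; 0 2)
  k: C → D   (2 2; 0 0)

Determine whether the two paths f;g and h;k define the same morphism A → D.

Answer: DOES NOT COMMUTE

Work:
1) trace f;g:
  e0=⟨1,0⟩ f→⟨2,2⟩ g→⟨0,0⟩
  e1=⟨0,1⟩ f→⟨1,0⟩ g→⟨1,0⟩
  composite₁ = (0 1; 0 0)
2) trace h;k:
  e0=⟨1,0⟩ h→⟨2,0⟩ k→⟨1,0⟩
  e1=⟨0,1⟩ h→⟨2,2⟩ k→⟨2,0⟩
  composite₂ = (1 2; 0 0)
Equal? NO — does not commute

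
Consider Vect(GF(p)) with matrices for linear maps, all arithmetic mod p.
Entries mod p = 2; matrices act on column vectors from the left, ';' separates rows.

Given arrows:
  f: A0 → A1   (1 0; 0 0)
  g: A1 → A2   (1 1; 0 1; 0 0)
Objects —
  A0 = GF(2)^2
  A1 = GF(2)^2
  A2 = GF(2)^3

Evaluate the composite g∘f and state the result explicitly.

Answer: (1 0; 0 0; 0 0)

Work:
  e0=⟨1,0⟩ f→⟨1,0⟩ g→⟨1,0,0⟩
  e1=⟨0,1⟩ f→⟨0,0⟩ g→⟨0,0,0⟩
⟦path⟧: (1 0; 0 0; 0 0)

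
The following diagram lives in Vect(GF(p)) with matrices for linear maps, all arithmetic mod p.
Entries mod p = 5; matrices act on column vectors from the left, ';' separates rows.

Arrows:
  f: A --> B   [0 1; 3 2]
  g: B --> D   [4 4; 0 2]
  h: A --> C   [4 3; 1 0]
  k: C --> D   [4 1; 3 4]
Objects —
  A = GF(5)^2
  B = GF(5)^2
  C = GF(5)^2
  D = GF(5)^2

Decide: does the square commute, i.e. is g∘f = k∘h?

Path 1 = f;g:
  e0=⟨1,0⟩ f-->⟨0,3⟩ g-->⟨2,1⟩
  e1=⟨0,1⟩ f-->⟨1,2⟩ g-->⟨2,4⟩
  composite₁ = [2 2; 1 4]
Path 2 = h;k:
  e0=⟨1,0⟩ h-->⟨4,1⟩ k-->⟨2,1⟩
  e1=⟨0,1⟩ h-->⟨3,0⟩ k-->⟨2,4⟩
  composite₂ = [2 2; 1 4]
Equal? YES — commutes

Answer: COMMUTES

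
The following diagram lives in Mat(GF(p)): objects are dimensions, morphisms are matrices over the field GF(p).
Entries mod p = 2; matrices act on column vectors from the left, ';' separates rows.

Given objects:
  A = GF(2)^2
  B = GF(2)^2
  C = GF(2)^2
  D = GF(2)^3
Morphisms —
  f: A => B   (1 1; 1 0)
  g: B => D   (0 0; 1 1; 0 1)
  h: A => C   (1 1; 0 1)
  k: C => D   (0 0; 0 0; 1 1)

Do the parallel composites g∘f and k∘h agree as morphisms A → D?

Along f;g (path 1):
  e0=⟨1,0⟩ f=>⟨1,1⟩ g=>⟨0,0,1⟩
  e1=⟨0,1⟩ f=>⟨1,0⟩ g=>⟨0,1,0⟩
  ⟦path⟧₁ = (0 0; 0 1; 1 0)
Along h;k (path 2):
  e0=⟨1,0⟩ h=>⟨1,0⟩ k=>⟨0,0,1⟩
  e1=⟨0,1⟩ h=>⟨1,1⟩ k=>⟨0,0,0⟩
  ⟦path⟧₂ = (0 0; 0 0; 1 0)
Equal? NO — does not commute

Answer: DOES NOT COMMUTE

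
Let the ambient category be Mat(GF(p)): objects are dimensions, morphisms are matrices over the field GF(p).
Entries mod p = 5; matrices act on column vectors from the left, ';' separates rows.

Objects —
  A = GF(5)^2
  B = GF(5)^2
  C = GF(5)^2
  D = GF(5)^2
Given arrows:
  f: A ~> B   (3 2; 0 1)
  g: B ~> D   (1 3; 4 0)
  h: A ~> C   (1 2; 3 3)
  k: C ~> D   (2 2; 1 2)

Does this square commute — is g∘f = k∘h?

Answer: COMMUTES

Work:
1) trace f;g:
  e0=(1,0) f~>(3,0) g~>(3,2)
  e1=(0,1) f~>(2,1) g~>(0,3)
  result₁ = (3 0; 2 3)
2) trace h;k:
  e0=(1,0) h~>(1,3) k~>(3,2)
  e1=(0,1) h~>(2,3) k~>(0,3)
  result₂ = (3 0; 2 3)
Equal? equal; square commutes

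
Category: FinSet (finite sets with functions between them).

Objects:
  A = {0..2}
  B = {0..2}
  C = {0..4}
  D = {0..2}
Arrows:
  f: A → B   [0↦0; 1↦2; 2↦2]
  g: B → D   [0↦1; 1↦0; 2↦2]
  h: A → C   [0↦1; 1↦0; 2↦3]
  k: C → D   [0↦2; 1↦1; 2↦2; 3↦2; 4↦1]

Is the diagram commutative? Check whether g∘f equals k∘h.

Answer: COMMUTES

Work:
1) trace f;g:
  0 f→0 g→1
  1 f→2 g→2
  2 f→2 g→2
  result₁ = [0↦1; 1↦2; 2↦2]
2) trace h;k:
  0 h→1 k→1
  1 h→0 k→2
  2 h→3 k→2
  result₂ = [0↦1; 1↦2; 2↦2]
Equal? equal; square commutes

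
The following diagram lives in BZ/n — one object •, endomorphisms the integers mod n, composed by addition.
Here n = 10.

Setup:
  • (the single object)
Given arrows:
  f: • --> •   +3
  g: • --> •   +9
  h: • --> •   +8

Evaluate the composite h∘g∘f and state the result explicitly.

  0 +3≡3 +9≡2 +8≡0  (mod 10)
composite: +0

Answer: +0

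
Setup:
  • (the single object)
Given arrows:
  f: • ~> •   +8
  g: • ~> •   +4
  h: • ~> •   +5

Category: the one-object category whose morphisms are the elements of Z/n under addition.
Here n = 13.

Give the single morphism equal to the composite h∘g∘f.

  0 +8≡8 +4≡12 +5≡4  (mod 13)
composite: +4

Answer: +4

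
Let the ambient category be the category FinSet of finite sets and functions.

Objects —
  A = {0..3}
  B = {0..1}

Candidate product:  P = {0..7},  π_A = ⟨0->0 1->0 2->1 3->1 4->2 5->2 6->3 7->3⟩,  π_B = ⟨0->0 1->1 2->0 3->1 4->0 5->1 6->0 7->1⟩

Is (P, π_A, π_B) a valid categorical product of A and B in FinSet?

Answer: VALID PRODUCT

Work:
|A|·|B| = 4·2 = 8;  |P| = 8
Check the pairing map k ↦ (π_A(k), π_B(k)):
  0 -> (0,0)
  1 -> (0,1)
  2 -> (1,0)
  3 -> (1,1)
  4 -> (2,0)
  5 -> (2,1)
  6 -> (3,0)
  7 -> (3,1)
distinct pairs in image: 8 / 8 needed
  → bijection onto A×B; projections well-typed.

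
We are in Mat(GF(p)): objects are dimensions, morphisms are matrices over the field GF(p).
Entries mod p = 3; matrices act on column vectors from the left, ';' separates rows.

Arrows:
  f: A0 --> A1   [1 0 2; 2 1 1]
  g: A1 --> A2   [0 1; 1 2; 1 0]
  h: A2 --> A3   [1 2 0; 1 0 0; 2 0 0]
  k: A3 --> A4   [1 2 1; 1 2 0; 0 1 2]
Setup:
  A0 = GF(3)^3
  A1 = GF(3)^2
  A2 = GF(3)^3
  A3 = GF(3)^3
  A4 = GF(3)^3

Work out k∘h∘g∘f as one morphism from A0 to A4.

  e0=[1,0,0] f-->[1,2] g-->[2,2,1] h-->[0,2,1] k-->[2,1,1]
  e1=[0,1,0] f-->[0,1] g-->[1,2,0] h-->[2,1,2] k-->[0,1,2]
  e2=[0,0,1] f-->[2,1] g-->[1,1,2] h-->[0,1,2] k-->[1,2,2]
⟦path⟧: [2 0 1; 1 1 2; 1 2 2]

Answer: [2 0 1; 1 1 2; 1 2 2]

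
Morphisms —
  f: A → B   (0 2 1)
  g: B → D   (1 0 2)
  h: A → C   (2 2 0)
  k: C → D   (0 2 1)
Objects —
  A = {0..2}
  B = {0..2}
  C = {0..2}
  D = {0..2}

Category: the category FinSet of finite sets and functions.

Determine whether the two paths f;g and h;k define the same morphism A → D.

Answer: DOES NOT COMMUTE

Derivation:
Path 1 = f;g:
  0 f→0 g→1
  1 f→2 g→2
  2 f→1 g→0
  composite₁ = (1 2 0)
Path 2 = h;k:
  0 h→2 k→1
  1 h→2 k→1
  2 h→0 k→0
  composite₂ = (1 1 0)
Equal? differ; not commutative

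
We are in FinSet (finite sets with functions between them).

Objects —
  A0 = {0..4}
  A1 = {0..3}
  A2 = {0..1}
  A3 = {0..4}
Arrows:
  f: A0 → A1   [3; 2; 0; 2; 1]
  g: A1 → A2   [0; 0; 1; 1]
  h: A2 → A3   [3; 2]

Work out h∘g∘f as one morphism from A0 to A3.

  0 f→3 g→1 h→2
  1 f→2 g→1 h→2
  2 f→0 g→0 h→3
  3 f→2 g→1 h→2
  4 f→1 g→0 h→3
composite: [2; 2; 3; 2; 3]

Answer: [2; 2; 3; 2; 3]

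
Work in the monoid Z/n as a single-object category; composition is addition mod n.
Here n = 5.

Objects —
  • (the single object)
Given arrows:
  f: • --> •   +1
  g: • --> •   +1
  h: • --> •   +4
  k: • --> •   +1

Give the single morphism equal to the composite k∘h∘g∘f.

  0 +1≡1 +1≡2 +4≡1 +1≡2  (mod 5)
⟦path⟧: +2

Answer: +2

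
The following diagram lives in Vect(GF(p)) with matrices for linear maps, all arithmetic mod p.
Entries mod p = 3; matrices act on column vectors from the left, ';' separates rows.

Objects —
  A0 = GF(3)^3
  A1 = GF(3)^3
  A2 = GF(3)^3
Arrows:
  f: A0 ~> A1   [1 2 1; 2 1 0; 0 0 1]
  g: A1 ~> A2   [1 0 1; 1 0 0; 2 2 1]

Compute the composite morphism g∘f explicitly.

  e0=⟨1,0,0⟩ f~>⟨1,2,0⟩ g~>⟨1,1,0⟩
  e1=⟨0,1,0⟩ f~>⟨2,1,0⟩ g~>⟨2,2,0⟩
  e2=⟨0,0,1⟩ f~>⟨1,0,1⟩ g~>⟨2,1,0⟩
⟦path⟧: [1 2 2; 1 2 1; 0 0 0]

Answer: [1 2 2; 1 2 1; 0 0 0]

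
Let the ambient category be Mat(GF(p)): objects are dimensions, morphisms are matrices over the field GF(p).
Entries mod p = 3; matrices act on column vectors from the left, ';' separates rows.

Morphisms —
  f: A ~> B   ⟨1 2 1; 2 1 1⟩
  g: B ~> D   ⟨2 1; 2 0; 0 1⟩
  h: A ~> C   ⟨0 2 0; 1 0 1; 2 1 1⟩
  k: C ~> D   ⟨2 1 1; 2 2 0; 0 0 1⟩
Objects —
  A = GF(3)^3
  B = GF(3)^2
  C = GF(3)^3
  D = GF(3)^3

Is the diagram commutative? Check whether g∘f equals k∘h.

Answer: DOES NOT COMMUTE

Derivation:
Path 1 = f;g:
  e0=[1,0,0] f~>[1,2] g~>[1,2,2]
  e1=[0,1,0] f~>[2,1] g~>[2,1,1]
  e2=[0,0,1] f~>[1,1] g~>[0,2,1]
  result₁ = ⟨1 2 0; 2 1 2; 2 1 1⟩
Path 2 = h;k:
  e0=[1,0,0] h~>[0,1,2] k~>[0,2,2]
  e1=[0,1,0] h~>[2,0,1] k~>[2,1,1]
  e2=[0,0,1] h~>[0,1,1] k~>[2,2,1]
  result₂ = ⟨0 2 2; 2 1 2; 2 1 1⟩
Equal? NO — does not commute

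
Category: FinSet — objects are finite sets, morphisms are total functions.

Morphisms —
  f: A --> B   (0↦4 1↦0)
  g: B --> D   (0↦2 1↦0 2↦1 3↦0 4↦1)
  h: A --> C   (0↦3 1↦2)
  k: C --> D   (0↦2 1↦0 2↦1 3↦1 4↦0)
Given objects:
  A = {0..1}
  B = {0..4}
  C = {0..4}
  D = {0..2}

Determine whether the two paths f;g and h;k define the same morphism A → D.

Answer: DOES NOT COMMUTE

Work:
Path 1 = f;g:
  0 f-->4 g-->1
  1 f-->0 g-->2
  composite₁ = (0↦1 1↦2)
Path 2 = h;k:
  0 h-->3 k-->1
  1 h-->2 k-->1
  composite₂ = (0↦1 1↦1)
Equal? distinct morphisms ✗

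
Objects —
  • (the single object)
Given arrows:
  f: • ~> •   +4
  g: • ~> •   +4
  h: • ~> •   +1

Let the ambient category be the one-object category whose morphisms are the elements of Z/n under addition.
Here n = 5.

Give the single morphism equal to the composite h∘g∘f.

  0 +4≡4 +4≡3 +1≡4  (mod 5)
result: +4

Answer: +4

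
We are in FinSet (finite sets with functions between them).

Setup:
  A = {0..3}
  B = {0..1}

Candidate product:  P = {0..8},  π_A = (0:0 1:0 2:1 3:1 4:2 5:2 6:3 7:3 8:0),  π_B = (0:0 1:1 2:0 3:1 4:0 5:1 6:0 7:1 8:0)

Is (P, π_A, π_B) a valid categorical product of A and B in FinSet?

Answer: NOT A VALID PRODUCT — |P|=9 ≠ |A|·|B|=8

Trace:
|A|·|B| = 4·2 = 8;  |P| = 9
  → cardinalities differ; no bijection possible.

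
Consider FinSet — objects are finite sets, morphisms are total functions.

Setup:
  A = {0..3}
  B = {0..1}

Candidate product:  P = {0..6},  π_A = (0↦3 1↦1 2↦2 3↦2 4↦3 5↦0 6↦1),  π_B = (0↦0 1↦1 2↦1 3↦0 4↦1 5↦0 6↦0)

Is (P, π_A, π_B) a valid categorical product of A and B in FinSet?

|A|·|B| = 4·2 = 8;  |P| = 7
  → cardinalities differ; no bijection possible.

Answer: NOT A VALID PRODUCT — |P|=7 ≠ |A|·|B|=8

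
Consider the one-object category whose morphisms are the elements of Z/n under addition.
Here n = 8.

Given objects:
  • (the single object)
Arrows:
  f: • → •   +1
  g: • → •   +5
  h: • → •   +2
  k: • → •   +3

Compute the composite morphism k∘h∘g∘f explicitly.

  0 +1≡1 +5≡6 +2≡0 +3≡3  (mod 8)
composite: +3

Answer: +3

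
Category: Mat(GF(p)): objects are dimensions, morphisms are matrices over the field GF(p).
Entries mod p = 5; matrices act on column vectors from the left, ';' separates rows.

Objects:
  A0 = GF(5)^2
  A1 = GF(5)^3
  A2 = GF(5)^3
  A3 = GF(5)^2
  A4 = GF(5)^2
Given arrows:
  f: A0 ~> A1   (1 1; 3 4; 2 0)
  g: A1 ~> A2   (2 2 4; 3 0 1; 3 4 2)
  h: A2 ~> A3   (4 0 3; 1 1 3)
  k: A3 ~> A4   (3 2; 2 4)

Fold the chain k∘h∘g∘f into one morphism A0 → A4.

  e0=⟨1,0⟩ f~>⟨1,3,2⟩ g~>⟨1,0,4⟩ h~>⟨1,3⟩ k~>⟨4,4⟩
  e1=⟨0,1⟩ f~>⟨1,4,0⟩ g~>⟨0,3,4⟩ h~>⟨2,0⟩ k~>⟨1,4⟩
result: (4 1; 4 4)

Answer: (4 1; 4 4)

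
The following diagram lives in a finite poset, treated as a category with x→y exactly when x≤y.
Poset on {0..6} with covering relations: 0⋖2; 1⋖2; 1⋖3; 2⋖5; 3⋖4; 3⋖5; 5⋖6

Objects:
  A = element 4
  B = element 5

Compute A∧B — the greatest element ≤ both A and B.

{x : x≤A ∧ x≤B} = {1,3}  (A=4, B=5)
  1 ≤ 3
  3 ≤ 3
glb = 3

Answer: A∧B = 3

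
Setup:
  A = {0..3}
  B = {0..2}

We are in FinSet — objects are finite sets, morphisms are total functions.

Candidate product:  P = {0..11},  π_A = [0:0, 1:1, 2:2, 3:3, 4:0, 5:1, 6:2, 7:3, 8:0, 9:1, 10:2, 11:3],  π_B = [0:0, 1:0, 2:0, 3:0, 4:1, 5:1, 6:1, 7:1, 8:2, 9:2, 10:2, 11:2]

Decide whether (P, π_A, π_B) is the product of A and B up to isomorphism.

Answer: VALID PRODUCT

Work:
|A|·|B| = 4·3 = 12;  |P| = 12
Check the pairing map k ↦ (π_A(k), π_B(k)):
  0 : (0,0)
  1 : (1,0)
  2 : (2,0)
  3 : (3,0)
  4 : (0,1)
  5 : (1,1)
  6 : (2,1)
  7 : (3,1)
  8 : (0,2)
  9 : (1,2)
  10 : (2,2)
  11 : (3,2)
distinct pairs in image: 12 / 12 needed
  → bijection onto A×B; projections well-typed.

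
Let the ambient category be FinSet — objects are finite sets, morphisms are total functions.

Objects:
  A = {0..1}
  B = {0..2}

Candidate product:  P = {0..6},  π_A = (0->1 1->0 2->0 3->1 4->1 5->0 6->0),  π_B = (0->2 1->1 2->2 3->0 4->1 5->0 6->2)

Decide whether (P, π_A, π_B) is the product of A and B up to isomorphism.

|A|·|B| = 2·3 = 6;  |P| = 7
  → cardinalities differ; no bijection possible.

Answer: NOT A VALID PRODUCT — |P|=7 ≠ |A|·|B|=6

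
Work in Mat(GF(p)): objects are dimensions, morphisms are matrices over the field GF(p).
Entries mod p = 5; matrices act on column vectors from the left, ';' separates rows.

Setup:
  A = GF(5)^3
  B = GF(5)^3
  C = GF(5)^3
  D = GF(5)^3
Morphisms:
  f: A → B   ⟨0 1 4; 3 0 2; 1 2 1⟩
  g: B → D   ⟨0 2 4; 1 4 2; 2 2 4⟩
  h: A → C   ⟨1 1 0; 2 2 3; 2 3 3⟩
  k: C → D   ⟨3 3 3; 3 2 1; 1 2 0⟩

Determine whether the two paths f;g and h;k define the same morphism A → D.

Answer: COMMUTES

Trace:
1) trace f;g:
  e0=⟨1,0,0⟩ f→⟨0,3,1⟩ g→⟨0,4,0⟩
  e1=⟨0,1,0⟩ f→⟨1,0,2⟩ g→⟨3,0,0⟩
  e2=⟨0,0,1⟩ f→⟨4,2,1⟩ g→⟨3,4,1⟩
  result₁ = ⟨0 3 3; 4 0 4; 0 0 1⟩
2) trace h;k:
  e0=⟨1,0,0⟩ h→⟨1,2,2⟩ k→⟨0,4,0⟩
  e1=⟨0,1,0⟩ h→⟨1,2,3⟩ k→⟨3,0,0⟩
  e2=⟨0,0,1⟩ h→⟨0,3,3⟩ k→⟨3,4,1⟩
  result₂ = ⟨0 3 3; 4 0 4; 0 0 1⟩
Equal? YES — commutes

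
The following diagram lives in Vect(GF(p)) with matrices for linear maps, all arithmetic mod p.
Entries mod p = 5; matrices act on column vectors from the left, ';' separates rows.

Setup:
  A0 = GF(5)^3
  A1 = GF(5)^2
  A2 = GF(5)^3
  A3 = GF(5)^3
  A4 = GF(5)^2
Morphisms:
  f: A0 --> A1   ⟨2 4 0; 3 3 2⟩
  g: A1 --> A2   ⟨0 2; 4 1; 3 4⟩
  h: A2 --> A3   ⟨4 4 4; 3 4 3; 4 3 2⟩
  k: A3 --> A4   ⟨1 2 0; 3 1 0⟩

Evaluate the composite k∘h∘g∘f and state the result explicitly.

  e0=[1,0,0] f-->[2,3] g-->[1,1,3] h-->[0,1,3] k-->[2,1]
  e1=[0,1,0] f-->[4,3] g-->[1,4,4] h-->[1,1,4] k-->[3,4]
  e2=[0,0,1] f-->[0,2] g-->[4,2,3] h-->[1,4,3] k-->[4,2]
result: ⟨2 3 4; 1 4 2⟩

Answer: ⟨2 3 4; 1 4 2⟩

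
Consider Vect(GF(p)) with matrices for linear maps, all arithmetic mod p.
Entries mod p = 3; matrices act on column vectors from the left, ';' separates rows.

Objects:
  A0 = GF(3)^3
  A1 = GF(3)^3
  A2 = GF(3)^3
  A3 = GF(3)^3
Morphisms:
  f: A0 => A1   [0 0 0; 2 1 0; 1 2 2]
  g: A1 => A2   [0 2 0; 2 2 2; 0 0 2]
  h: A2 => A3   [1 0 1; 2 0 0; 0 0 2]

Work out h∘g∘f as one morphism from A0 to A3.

Answer: [0 0 1; 2 1 0; 1 2 2]

Trace:
  e0=[1,0,0] f=>[0,2,1] g=>[1,0,2] h=>[0,2,1]
  e1=[0,1,0] f=>[0,1,2] g=>[2,0,1] h=>[0,1,2]
  e2=[0,0,1] f=>[0,0,2] g=>[0,1,1] h=>[1,0,2]
composite: [0 0 1; 2 1 0; 1 2 2]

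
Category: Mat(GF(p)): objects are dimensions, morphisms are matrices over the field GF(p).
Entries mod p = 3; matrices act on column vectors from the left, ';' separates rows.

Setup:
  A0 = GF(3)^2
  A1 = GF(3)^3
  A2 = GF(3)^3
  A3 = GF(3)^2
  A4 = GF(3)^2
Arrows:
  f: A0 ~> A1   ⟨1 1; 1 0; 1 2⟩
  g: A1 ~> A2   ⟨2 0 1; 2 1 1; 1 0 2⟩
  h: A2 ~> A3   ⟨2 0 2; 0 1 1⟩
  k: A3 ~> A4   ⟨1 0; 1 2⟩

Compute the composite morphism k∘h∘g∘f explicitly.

  e0=(1,0) f~>(1,1,1) g~>(0,1,0) h~>(0,1) k~>(0,2)
  e1=(0,1) f~>(1,0,2) g~>(1,1,2) h~>(0,0) k~>(0,0)
result: ⟨0 0; 2 0⟩

Answer: ⟨0 0; 2 0⟩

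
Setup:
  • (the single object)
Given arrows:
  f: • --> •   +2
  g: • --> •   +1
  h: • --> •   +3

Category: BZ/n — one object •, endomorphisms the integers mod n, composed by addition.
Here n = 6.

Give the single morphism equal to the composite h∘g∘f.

Answer: +0

Derivation:
  0 +2≡2 +1≡3 +3≡0  (mod 6)
result: +0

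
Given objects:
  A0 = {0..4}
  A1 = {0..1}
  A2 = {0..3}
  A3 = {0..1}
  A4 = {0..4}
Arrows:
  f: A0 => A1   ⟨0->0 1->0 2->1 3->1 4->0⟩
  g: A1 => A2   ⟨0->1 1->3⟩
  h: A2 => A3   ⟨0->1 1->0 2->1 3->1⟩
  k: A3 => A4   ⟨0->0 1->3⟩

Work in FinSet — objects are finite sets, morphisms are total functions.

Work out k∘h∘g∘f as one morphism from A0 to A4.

Answer: ⟨0->0 1->0 2->3 3->3 4->0⟩

Derivation:
  0 f=>0 g=>1 h=>0 k=>0
  1 f=>0 g=>1 h=>0 k=>0
  2 f=>1 g=>3 h=>1 k=>3
  3 f=>1 g=>3 h=>1 k=>3
  4 f=>0 g=>1 h=>0 k=>0
composite: ⟨0->0 1->0 2->3 3->3 4->0⟩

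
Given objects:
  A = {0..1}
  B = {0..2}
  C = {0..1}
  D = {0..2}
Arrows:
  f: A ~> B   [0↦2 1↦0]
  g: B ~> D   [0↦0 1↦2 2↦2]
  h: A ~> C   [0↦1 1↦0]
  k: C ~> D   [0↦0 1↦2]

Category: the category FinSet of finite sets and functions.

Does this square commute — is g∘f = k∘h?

1) trace f;g:
  0 f~>2 g~>2
  1 f~>0 g~>0
  composite₁ = [0↦2 1↦0]
2) trace h;k:
  0 h~>1 k~>2
  1 h~>0 k~>0
  composite₂ = [0↦2 1↦0]
Equal? same morphism ✓

Answer: COMMUTES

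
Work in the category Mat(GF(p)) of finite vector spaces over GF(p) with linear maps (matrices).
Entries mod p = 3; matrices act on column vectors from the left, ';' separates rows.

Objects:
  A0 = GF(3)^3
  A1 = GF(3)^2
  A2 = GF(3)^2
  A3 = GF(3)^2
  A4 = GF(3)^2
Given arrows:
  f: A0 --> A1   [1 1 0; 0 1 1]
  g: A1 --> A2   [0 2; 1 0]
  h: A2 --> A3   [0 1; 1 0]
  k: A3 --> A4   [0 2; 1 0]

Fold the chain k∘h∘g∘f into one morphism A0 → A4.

Answer: [0 1 1; 1 1 0]

Derivation:
  e0=[1,0,0] f-->[1,0] g-->[0,1] h-->[1,0] k-->[0,1]
  e1=[0,1,0] f-->[1,1] g-->[2,1] h-->[1,2] k-->[1,1]
  e2=[0,0,1] f-->[0,1] g-->[2,0] h-->[0,2] k-->[1,0]
⟦path⟧: [0 1 1; 1 1 0]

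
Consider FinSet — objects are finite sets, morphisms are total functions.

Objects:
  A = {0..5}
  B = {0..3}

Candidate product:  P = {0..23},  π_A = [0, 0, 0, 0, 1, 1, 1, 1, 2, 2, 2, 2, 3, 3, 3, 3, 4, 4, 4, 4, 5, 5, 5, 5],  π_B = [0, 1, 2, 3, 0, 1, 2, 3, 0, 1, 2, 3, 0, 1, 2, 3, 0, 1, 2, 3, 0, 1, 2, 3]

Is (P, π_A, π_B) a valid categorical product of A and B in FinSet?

|A|·|B| = 6·4 = 24;  |P| = 24
Check the pairing map k ↦ (π_A(k), π_B(k)):
  0 ↦ (0,0)
  1 ↦ (0,1)
  2 ↦ (0,2)
  3 ↦ (0,3)
  4 ↦ (1,0)
  5 ↦ (1,1)
  6 ↦ (1,2)
  7 ↦ (1,3)
  8 ↦ (2,0)
  9 ↦ (2,1)
  10 ↦ (2,2)
  11 ↦ (2,3)
  12 ↦ (3,0)
  13 ↦ (3,1)
  14 ↦ (3,2)
  15 ↦ (3,3)
  16 ↦ (4,0)
  17 ↦ (4,1)
  18 ↦ (4,2)
  19 ↦ (4,3)
  20 ↦ (5,0)
  21 ↦ (5,1)
  22 ↦ (5,2)
  23 ↦ (5,3)
distinct pairs in image: 24 / 24 needed
  → bijection onto A×B; projections well-typed.

Answer: VALID PRODUCT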